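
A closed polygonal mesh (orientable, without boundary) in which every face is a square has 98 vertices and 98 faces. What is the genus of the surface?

Every face is a square, so 2E = 4·98 = 392, giving E = 196.
χ = V − E + F = 98 − 196 + 98 = 0.
For a closed orientable surface χ = 2 − 2g, so g = (2 − (0))/2 = 1.

1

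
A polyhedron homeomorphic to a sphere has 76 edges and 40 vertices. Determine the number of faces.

38

Here V − E + F = 2.
F = 2 − V + E = 2 − 40 + 76 = 38.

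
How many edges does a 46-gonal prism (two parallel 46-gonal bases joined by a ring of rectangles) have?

A prism on an n-gon has two n-gon bases and n rectangular sides: V = 2·46 = 92, E = 3·46 = 138, F = 46 + 2 = 48.
Check: V − E + F = 92 − 138 + 48 = 2.

138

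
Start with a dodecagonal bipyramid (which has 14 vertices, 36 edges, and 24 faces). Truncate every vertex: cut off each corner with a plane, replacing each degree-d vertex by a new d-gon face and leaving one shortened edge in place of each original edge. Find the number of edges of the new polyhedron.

108

Truncation replaces each original edge-end by a new vertex, so V′ = 2E = 72.
Each original edge survives, and each old vertex of degree d contributes d new edges; summing degrees gives Σd = 2E, so E′ = E + 2E = 3E = 108.
Each original face survives and each original vertex becomes one new face: F′ = F + V = 38.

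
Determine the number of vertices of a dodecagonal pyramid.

13

A pyramid on an n-gon base has one n-gon and n triangles: V = 12 + 1 = 13, E = 2·12 = 24, F = 12 + 1 = 13.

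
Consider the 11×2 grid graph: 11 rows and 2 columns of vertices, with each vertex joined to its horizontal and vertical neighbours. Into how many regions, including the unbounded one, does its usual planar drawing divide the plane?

The grid has V = 11·2 = 22 vertices and E = 11·1 + 2·10 = 31 edges.
F = 2 − V + E = 2 − 22 + 31 = 11.

11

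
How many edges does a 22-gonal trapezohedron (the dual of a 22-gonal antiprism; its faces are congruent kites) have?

88

The n-trapezohedron (dual of the n-antiprism) has V = 2·22 + 2 = 46, E = 4·22 = 88, F = 2·22 = 44.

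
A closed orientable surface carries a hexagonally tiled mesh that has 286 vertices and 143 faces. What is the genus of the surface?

1

Every face is a hexagon, so 2E = 6·143 = 858, giving E = 429.
χ = V − E + F = 286 − 429 + 143 = 0.
For a closed orientable surface χ = 2 − 2g, so g = (2 − (0))/2 = 1.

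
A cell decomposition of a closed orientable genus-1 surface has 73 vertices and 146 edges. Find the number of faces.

For a closed orientable surface of genus 1, χ = 2 − 2·1 = 0.
F = 0 − V + E = 0 − 73 + 146 = 73.

73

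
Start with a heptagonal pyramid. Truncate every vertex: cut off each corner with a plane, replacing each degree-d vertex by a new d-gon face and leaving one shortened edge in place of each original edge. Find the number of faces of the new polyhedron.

The base solid has V = 8, E = 14, F = 8.
Truncation replaces each original edge-end by a new vertex, so V′ = 2E = 28.
Each original edge survives, and each old vertex of degree d contributes d new edges; summing degrees gives Σd = 2E, so E′ = E + 2E = 3E = 42.
Each original face survives and each original vertex becomes one new face: F′ = F + V = 16.

16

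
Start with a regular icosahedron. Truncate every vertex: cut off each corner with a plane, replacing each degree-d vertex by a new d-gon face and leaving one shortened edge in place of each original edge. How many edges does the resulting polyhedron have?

90

The base solid has V = 12, E = 30, F = 20.
Truncation replaces each original edge-end by a new vertex, so V′ = 2E = 60.
Each original edge survives, and each old vertex of degree d contributes d new edges; summing degrees gives Σd = 2E, so E′ = E + 2E = 3E = 90.
Each original face survives and each original vertex becomes one new face: F′ = F + V = 32.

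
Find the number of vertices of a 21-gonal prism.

42

A prism on an n-gon has two n-gon bases and n rectangular sides: V = 2·21 = 42, E = 3·21 = 63, F = 21 + 2 = 23.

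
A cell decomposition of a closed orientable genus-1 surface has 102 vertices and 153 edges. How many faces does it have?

51

For a closed orientable surface of genus 1, χ = 2 − 2·1 = 0.
F = 0 − V + E = 0 − 102 + 153 = 51.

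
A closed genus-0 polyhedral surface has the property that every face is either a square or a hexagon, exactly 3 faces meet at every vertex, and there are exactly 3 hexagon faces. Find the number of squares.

6

Let x be the number of squares; then F = 3 + x.
Edge–face incidences: 2E = 6·3 + 4·x = 18 + 4x.
Every vertex has degree 3, so 3V = 2E.
Euler: V − E + F = 2 ⇒ (2E)/3 − E + (3 + x) = 2.
Multiply by 6: 2·(2E) − 3·(2E) + 6·(3 + x) = 12, i.e. 18 + 6x − (18 + 4x) = 12.
Collecting terms: 2x = 12, so x = 6.
Then 2E = 18 + 4·6 = 42, so E = 21, V = 2E/3 = 14, F = 3 + 6 = 9.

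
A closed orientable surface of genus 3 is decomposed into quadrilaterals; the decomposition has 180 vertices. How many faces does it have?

184

χ = 2 − 2·3 = -4, and every face is a square so 4F = 2E.
V − E + F = -4 with E = 4F/2 gives 180 − (4/2 − 1)·F = -4, so F = 184 and E = 368.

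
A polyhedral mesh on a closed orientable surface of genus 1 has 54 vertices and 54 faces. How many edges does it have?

For a closed orientable surface of genus 1, χ = 2 − 2·1 = 0.
E = V + F − (0) = 54 + 54 − (0) = 108.

108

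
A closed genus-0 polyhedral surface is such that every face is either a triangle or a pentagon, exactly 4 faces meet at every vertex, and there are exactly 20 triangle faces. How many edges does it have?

60

Let x be the number of pentagons; then F = 20 + x.
Edge–face incidences: 2E = 3·20 + 5·x = 60 + 5x.
Every vertex has degree 4, so 4V = 2E.
Euler: V − E + F = 2 ⇒ (2E)/4 − E + (20 + x) = 2.
Multiply by 8: 2·(2E) − 4·(2E) + 8·(20 + x) = 16, i.e. 160 + 8x − 2·(60 + 5x) = 16.
Collecting terms: −2x + 40 = 16, so −2x = −24, so x = 12.
Then 2E = 60 + 5·12 = 120, so E = 60, V = 2E/4 = 30, F = 20 + 12 = 32.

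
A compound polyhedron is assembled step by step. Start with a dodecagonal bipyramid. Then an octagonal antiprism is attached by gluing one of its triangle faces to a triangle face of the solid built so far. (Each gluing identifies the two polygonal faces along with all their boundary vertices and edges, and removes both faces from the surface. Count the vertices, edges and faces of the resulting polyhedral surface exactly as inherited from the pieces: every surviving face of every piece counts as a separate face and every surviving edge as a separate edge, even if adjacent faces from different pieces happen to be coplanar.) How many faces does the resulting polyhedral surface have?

40

A dodecagonal bipyramid: V=14, E=36, F=24.
Attach an octagonal antiprism (V=16, E=32, F=18) along a 3-gon: merge 3 vertices and 3 edges, delete both glued faces → V=27, E=65, F=40.
Check: V − E + F = 27 − 65 + 40 = 2.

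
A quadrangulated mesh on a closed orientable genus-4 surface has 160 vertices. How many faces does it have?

166

χ = 2 − 2·4 = -6, and every face is a square so 4F = 2E.
V − E + F = -6 with E = 4F/2 gives 160 − (4/2 − 1)·F = -6, so F = 166 and E = 332.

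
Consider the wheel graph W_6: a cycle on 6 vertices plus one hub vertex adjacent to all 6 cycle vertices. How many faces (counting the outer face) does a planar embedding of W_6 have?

7

W_6 has V = 6 + 1 = 7 vertices and E = 2·6 = 12 edges.
By Euler's formula F = 2 − V + E = 2 − 7 + 12 = 7.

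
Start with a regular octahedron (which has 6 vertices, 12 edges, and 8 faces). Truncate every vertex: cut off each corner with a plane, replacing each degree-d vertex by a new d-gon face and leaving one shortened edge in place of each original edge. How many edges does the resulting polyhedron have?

Truncation replaces each original edge-end by a new vertex, so V′ = 2E = 24.
Each original edge survives, and each old vertex of degree d contributes d new edges; summing degrees gives Σd = 2E, so E′ = E + 2E = 3E = 36.
Each original face survives and each original vertex becomes one new face: F′ = F + V = 14.

36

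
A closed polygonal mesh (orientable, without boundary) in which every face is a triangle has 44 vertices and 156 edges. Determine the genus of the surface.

Every face is a triangle and each edge borders two faces, so 3F = 2·156, giving F = 104.
χ = V − E + F = 44 − 156 + 104 = -8.
For a closed orientable surface χ = 2 − 2g, so g = (2 − (-8))/2 = 5.

5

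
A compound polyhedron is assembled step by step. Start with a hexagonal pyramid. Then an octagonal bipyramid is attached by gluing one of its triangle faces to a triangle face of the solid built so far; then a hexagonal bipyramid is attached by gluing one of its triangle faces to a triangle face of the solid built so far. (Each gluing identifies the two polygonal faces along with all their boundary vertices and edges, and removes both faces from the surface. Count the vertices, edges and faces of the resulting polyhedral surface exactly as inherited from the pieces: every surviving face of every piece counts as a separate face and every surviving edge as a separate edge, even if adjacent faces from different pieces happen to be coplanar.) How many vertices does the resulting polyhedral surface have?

19

A hexagonal pyramid: V=7, E=12, F=7.
Attach an octagonal bipyramid (V=10, E=24, F=16) along a 3-gon: merge 3 vertices and 3 edges, delete both glued faces → V=14, E=33, F=21.
Attach a hexagonal bipyramid (V=8, E=18, F=12) along a 3-gon: merge 3 vertices and 3 edges, delete both glued faces → V=19, E=48, F=31.
Check: V − E + F = 19 − 48 + 31 = 2.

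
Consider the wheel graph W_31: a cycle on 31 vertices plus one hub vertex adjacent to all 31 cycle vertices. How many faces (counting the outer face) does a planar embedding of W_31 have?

32

W_31 has V = 31 + 1 = 32 vertices and E = 2·31 = 62 edges.
By Euler's formula F = 2 − V + E = 2 − 32 + 62 = 32.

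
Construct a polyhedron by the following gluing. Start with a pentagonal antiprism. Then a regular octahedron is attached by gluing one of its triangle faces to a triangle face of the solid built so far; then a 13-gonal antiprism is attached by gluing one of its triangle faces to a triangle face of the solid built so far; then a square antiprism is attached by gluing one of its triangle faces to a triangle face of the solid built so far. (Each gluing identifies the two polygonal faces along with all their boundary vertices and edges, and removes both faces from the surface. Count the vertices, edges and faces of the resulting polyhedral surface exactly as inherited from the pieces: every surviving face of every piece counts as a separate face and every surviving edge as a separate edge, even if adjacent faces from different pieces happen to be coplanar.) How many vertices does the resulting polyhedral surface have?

A pentagonal antiprism: V=10, E=20, F=12.
Attach a regular octahedron (V=6, E=12, F=8) along a 3-gon: merge 3 vertices and 3 edges, delete both glued faces → V=13, E=29, F=18.
Attach a 13-gonal antiprism (V=26, E=52, F=28) along a 3-gon: merge 3 vertices and 3 edges, delete both glued faces → V=36, E=78, F=44.
Attach a square antiprism (V=8, E=16, F=10) along a 3-gon: merge 3 vertices and 3 edges, delete both glued faces → V=41, E=91, F=52.
Check: V − E + F = 41 − 91 + 52 = 2.

41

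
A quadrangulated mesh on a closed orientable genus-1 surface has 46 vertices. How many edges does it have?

92

χ = 2 − 2·1 = 0, and every face is a square so 4F = 2E.
V − E + F = 0 with E = 4F/2 gives 46 − (4/2 − 1)·F = 0, so F = 46 and E = 92.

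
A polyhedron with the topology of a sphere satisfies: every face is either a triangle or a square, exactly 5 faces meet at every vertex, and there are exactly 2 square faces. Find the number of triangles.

Let x be the number of triangles; then F = 2 + x.
Edge–face incidences: 2E = 4·2 + 3·x = 8 + 3x.
Every vertex has degree 5, so 5V = 2E.
Euler: V − E + F = 2 ⇒ (2E)/5 − E + (2 + x) = 2.
Multiply by 10: 2·(2E) − 5·(2E) + 10·(2 + x) = 20, i.e. 20 + 10x − 3·(8 + 3x) = 20.
Collecting terms: x − 4 = 20, so x = 24.
Then 2E = 8 + 3·24 = 80, so E = 40, V = 2E/5 = 16, F = 2 + 24 = 26.

24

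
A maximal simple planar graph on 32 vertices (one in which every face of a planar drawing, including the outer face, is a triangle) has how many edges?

90

In a plane triangulation 3F = 2E and V − E + F = 2, so E = 3V − 6 = 3·32 − 6 = 90.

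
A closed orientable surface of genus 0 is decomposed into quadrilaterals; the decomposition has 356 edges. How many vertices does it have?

180

χ = 2 − 2·0 = 2, and every face is a square so 4F = 2E.
F = 2E/4 = 178. Then V = 2 + E − F = 2 + 356 − 178 = 180.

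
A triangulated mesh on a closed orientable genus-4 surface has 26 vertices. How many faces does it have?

64

χ = 2 − 2·4 = -6, and every face is a triangle so 3F = 2E.
V − E + F = -6 with E = 3F/2 gives 26 − (3/2 − 1)·F = -6, so F = 64 and E = 96.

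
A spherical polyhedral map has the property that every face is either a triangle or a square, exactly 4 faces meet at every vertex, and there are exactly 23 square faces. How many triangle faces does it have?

8

Let x be the number of triangles; then F = 23 + x.
Edge–face incidences: 2E = 4·23 + 3·x = 92 + 3x.
Every vertex has degree 4, so 4V = 2E.
Euler: V − E + F = 2 ⇒ (2E)/4 − E + (23 + x) = 2.
Multiply by 8: 2·(2E) − 4·(2E) + 8·(23 + x) = 16, i.e. 184 + 8x − 2·(92 + 3x) = 16.
Collecting terms: 2x = 16, so x = 8.
Then 2E = 92 + 3·8 = 116, so E = 58, V = 2E/4 = 29, F = 23 + 8 = 31.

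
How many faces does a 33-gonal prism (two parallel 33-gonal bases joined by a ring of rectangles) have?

A prism on an n-gon has two n-gon bases and n rectangular sides: V = 2·33 = 66, E = 3·33 = 99, F = 33 + 2 = 35.
Check: V − E + F = 66 − 99 + 35 = 2.

35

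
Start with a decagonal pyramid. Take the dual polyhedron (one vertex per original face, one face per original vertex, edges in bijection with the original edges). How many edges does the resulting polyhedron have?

The base solid has V = 11, E = 20, F = 11.
The dual swaps V and F and preserves E: V′ = F = 11, E′ = E = 20, F′ = V = 11.

20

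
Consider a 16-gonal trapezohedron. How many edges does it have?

The n-trapezohedron (dual of the n-antiprism) has V = 2·16 + 2 = 34, E = 4·16 = 64, F = 2·16 = 32.

64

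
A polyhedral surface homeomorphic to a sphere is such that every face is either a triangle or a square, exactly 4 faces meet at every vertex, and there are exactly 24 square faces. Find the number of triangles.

Let x be the number of triangles; then F = 24 + x.
Edge–face incidences: 2E = 4·24 + 3·x = 96 + 3x.
Every vertex has degree 4, so 4V = 2E.
Euler: V − E + F = 2 ⇒ (2E)/4 − E + (24 + x) = 2.
Multiply by 8: 2·(2E) − 4·(2E) + 8·(24 + x) = 16, i.e. 192 + 8x − 2·(96 + 3x) = 16.
Collecting terms: 2x = 16, so x = 8.
Then 2E = 96 + 3·8 = 120, so E = 60, V = 2E/4 = 30, F = 24 + 8 = 32.

8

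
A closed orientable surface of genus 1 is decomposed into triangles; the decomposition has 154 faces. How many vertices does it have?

χ = 2 − 2·1 = 0, and every face is a triangle so 3F = 2E.
E = 3·154/2 = 231. Then V = 0 + E − F = 0 + 231 − 154 = 77.

77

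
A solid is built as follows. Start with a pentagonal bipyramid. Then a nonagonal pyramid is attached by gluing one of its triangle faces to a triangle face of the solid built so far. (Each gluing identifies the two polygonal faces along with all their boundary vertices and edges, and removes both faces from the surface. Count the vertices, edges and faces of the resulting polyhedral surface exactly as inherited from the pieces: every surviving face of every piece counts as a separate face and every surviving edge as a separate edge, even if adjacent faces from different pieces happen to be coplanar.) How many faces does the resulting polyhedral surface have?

A pentagonal bipyramid: V=7, E=15, F=10.
Attach a nonagonal pyramid (V=10, E=18, F=10) along a 3-gon: merge 3 vertices and 3 edges, delete both glued faces → V=14, E=30, F=18.
Check: V − E + F = 14 − 30 + 18 = 2.

18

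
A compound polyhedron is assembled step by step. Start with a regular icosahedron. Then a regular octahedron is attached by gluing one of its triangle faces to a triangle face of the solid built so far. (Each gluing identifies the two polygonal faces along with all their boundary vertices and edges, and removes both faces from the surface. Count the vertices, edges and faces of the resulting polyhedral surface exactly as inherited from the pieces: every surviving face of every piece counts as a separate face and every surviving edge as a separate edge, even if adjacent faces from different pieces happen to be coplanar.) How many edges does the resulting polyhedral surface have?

39

A regular icosahedron: V=12, E=30, F=20.
Attach a regular octahedron (V=6, E=12, F=8) along a 3-gon: merge 3 vertices and 3 edges, delete both glued faces → V=15, E=39, F=26.
Check: V − E + F = 15 − 39 + 26 = 2.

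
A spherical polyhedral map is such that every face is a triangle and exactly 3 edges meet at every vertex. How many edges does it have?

6

Each face has 3 edges and each edge borders two faces, so 2E = 3F.
Each vertex has degree 3, so 3V = 2E and hence V = 3F/3.
Euler: V − E + F = 2 ⇒ (3F/3) − (3F/2) + F = 2.
Multiply by 6: (6 − 9 + 6)F = 12, i.e. 3F = 12.
So F = 4, E = 3·4/2 = 6, V = 3·4/3 = 4.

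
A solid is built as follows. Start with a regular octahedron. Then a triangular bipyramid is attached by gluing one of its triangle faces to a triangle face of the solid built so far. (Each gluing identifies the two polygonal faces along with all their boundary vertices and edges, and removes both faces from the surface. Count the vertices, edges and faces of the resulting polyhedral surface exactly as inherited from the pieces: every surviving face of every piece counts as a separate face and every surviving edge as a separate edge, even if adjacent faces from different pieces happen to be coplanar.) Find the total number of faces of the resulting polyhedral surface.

12

A regular octahedron: V=6, E=12, F=8.
Attach a triangular bipyramid (V=5, E=9, F=6) along a 3-gon: merge 3 vertices and 3 edges, delete both glued faces → V=8, E=18, F=12.
Check: V − E + F = 8 − 18 + 12 = 2.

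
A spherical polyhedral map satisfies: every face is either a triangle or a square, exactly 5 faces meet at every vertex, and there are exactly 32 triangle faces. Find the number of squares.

6

Let x be the number of squares; then F = 32 + x.
Edge–face incidences: 2E = 3·32 + 4·x = 96 + 4x.
Every vertex has degree 5, so 5V = 2E.
Euler: V − E + F = 2 ⇒ (2E)/5 − E + (32 + x) = 2.
Multiply by 10: 2·(2E) − 5·(2E) + 10·(32 + x) = 20, i.e. 320 + 10x − 3·(96 + 4x) = 20.
Collecting terms: −2x + 32 = 20, so −2x = −12, so x = 6.
Then 2E = 96 + 4·6 = 120, so E = 60, V = 2E/5 = 24, F = 32 + 6 = 38.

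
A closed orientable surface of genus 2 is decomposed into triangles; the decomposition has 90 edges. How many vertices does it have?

28

χ = 2 − 2·2 = -2, and every face is a triangle so 3F = 2E.
F = 2E/3 = 60. Then V = -2 + E − F = -2 + 90 − 60 = 28.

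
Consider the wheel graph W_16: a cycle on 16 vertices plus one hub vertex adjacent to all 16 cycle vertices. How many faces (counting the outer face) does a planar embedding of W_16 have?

W_16 has V = 16 + 1 = 17 vertices and E = 2·16 = 32 edges.
By Euler's formula F = 2 − V + E = 2 − 17 + 32 = 17.

17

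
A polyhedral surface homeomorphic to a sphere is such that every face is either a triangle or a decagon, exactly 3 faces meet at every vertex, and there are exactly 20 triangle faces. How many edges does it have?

90

Let x be the number of decagons; then F = 20 + x.
Edge–face incidences: 2E = 3·20 + 10·x = 60 + 10x.
Every vertex has degree 3, so 3V = 2E.
Euler: V − E + F = 2 ⇒ (2E)/3 − E + (20 + x) = 2.
Multiply by 6: 2·(2E) − 3·(2E) + 6·(20 + x) = 12, i.e. 120 + 6x − (60 + 10x) = 12.
Collecting terms: −4x + 60 = 12, so −4x = −48, so x = 12.
Then 2E = 60 + 10·12 = 180, so E = 90, V = 2E/3 = 60, F = 20 + 12 = 32.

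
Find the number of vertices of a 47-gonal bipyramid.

A bipyramid over an n-gon has 2n triangular faces and n + 2 vertices: V = 47 + 2 = 49, E = 3·47 = 141, F = 2·47 = 94.

49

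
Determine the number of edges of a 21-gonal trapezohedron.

84

The n-trapezohedron (dual of the n-antiprism) has V = 2·21 + 2 = 44, E = 4·21 = 84, F = 2·21 = 42.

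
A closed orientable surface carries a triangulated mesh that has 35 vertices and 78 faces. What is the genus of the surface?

3

Every face is a triangle, so 2E = 3·78 = 234, giving E = 117.
χ = V − E + F = 35 − 117 + 78 = -4.
For a closed orientable surface χ = 2 − 2g, so g = (2 − (-4))/2 = 3.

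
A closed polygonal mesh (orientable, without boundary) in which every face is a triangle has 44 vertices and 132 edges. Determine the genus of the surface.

Every face is a triangle and each edge borders two faces, so 3F = 2·132, giving F = 88.
χ = V − E + F = 44 − 132 + 88 = 0.
For a closed orientable surface χ = 2 − 2g, so g = (2 − (0))/2 = 1.

1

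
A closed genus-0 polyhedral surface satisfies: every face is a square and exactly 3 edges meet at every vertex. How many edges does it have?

12

Each face has 4 edges and each edge borders two faces, so 2E = 4F.
Each vertex has degree 3, so 3V = 2E and hence V = 4F/3.
Euler: V − E + F = 2 ⇒ (4F/3) − (4F/2) + F = 2.
Multiply by 6: (8 − 12 + 6)F = 12, i.e. 2F = 12.
So F = 6, E = 4·6/2 = 12, V = 4·6/3 = 8.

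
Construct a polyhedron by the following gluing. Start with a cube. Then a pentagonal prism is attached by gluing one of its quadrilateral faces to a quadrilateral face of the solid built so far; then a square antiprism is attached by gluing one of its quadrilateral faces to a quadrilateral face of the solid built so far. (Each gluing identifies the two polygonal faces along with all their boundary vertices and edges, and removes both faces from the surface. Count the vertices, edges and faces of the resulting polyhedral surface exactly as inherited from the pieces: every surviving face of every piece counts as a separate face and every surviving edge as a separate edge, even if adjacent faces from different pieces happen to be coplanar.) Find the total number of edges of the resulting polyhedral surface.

35

A cube: V=8, E=12, F=6.
Attach a pentagonal prism (V=10, E=15, F=7) along a 4-gon: merge 4 vertices and 4 edges, delete both glued faces → V=14, E=23, F=11.
Attach a square antiprism (V=8, E=16, F=10) along a 4-gon: merge 4 vertices and 4 edges, delete both glued faces → V=18, E=35, F=19.
Check: V − E + F = 18 − 35 + 19 = 2.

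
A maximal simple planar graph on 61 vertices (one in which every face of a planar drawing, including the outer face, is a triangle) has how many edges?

177

In a plane triangulation 3F = 2E and V − E + F = 2, so E = 3V − 6 = 3·61 − 6 = 177.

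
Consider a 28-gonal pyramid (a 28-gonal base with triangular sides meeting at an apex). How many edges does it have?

A pyramid on an n-gon base has one n-gon and n triangles: V = 28 + 1 = 29, E = 2·28 = 56, F = 28 + 1 = 29.

56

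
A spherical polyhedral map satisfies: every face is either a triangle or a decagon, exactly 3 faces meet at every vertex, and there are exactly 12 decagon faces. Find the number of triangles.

20

Let x be the number of triangles; then F = 12 + x.
Edge–face incidences: 2E = 10·12 + 3·x = 120 + 3x.
Every vertex has degree 3, so 3V = 2E.
Euler: V − E + F = 2 ⇒ (2E)/3 − E + (12 + x) = 2.
Multiply by 6: 2·(2E) − 3·(2E) + 6·(12 + x) = 12, i.e. 72 + 6x − (120 + 3x) = 12.
Collecting terms: 3x − 48 = 12, so 3x = 60, so x = 20.
Then 2E = 120 + 3·20 = 180, so E = 90, V = 2E/3 = 60, F = 12 + 20 = 32.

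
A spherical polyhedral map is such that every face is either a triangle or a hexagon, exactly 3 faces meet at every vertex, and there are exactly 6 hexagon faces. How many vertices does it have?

16

Let x be the number of triangles; then F = 6 + x.
Edge–face incidences: 2E = 6·6 + 3·x = 36 + 3x.
Every vertex has degree 3, so 3V = 2E.
Euler: V − E + F = 2 ⇒ (2E)/3 − E + (6 + x) = 2.
Multiply by 6: 2·(2E) − 3·(2E) + 6·(6 + x) = 12, i.e. 36 + 6x − (36 + 3x) = 12.
Collecting terms: 3x = 12, so x = 4.
Then 2E = 36 + 3·4 = 48, so E = 24, V = 2E/3 = 16, F = 6 + 4 = 10.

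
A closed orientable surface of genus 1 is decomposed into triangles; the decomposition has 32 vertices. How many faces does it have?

64

χ = 2 − 2·1 = 0, and every face is a triangle so 3F = 2E.
V − E + F = 0 with E = 3F/2 gives 32 − (3/2 − 1)·F = 0, so F = 64 and E = 96.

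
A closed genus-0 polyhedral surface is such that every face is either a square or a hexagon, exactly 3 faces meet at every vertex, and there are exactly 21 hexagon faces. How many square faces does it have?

Let x be the number of squares; then F = 21 + x.
Edge–face incidences: 2E = 6·21 + 4·x = 126 + 4x.
Every vertex has degree 3, so 3V = 2E.
Euler: V − E + F = 2 ⇒ (2E)/3 − E + (21 + x) = 2.
Multiply by 6: 2·(2E) − 3·(2E) + 6·(21 + x) = 12, i.e. 126 + 6x − (126 + 4x) = 12.
Collecting terms: 2x = 12, so x = 6.
Then 2E = 126 + 4·6 = 150, so E = 75, V = 2E/3 = 50, F = 21 + 6 = 27.

6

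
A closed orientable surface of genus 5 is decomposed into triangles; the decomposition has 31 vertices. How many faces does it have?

78

χ = 2 − 2·5 = -8, and every face is a triangle so 3F = 2E.
V − E + F = -8 with E = 3F/2 gives 31 − (3/2 − 1)·F = -8, so F = 78 and E = 117.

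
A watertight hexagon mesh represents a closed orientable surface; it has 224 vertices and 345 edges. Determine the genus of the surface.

4

Every face is a hexagon and each edge borders two faces, so 6F = 2·345, giving F = 115.
χ = V − E + F = 224 − 345 + 115 = -6.
For a closed orientable surface χ = 2 − 2g, so g = (2 − (-6))/2 = 4.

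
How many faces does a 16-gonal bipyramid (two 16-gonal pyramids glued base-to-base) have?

A bipyramid over an n-gon has 2n triangular faces and n + 2 vertices: V = 16 + 2 = 18, E = 3·16 = 48, F = 2·16 = 32.
Check: V − E + F = 18 − 48 + 32 = 2.

32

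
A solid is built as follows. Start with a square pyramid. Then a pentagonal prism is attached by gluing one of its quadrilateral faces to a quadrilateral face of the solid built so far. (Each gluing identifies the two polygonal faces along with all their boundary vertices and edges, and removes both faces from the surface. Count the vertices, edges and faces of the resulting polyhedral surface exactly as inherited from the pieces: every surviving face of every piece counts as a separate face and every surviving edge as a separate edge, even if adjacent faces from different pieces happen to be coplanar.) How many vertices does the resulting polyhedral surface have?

11

A square pyramid: V=5, E=8, F=5.
Attach a pentagonal prism (V=10, E=15, F=7) along a 4-gon: merge 4 vertices and 4 edges, delete both glued faces → V=11, E=19, F=10.
Check: V − E + F = 11 − 19 + 10 = 2.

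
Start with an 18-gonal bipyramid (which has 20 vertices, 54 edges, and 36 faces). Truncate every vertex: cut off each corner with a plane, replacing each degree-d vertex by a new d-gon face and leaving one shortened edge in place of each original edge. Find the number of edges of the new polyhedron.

Truncation replaces each original edge-end by a new vertex, so V′ = 2E = 108.
Each original edge survives, and each old vertex of degree d contributes d new edges; summing degrees gives Σd = 2E, so E′ = E + 2E = 3E = 162.
Each original face survives and each original vertex becomes one new face: F′ = F + V = 56.

162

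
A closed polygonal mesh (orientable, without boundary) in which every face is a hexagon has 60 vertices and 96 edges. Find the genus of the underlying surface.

3

Every face is a hexagon and each edge borders two faces, so 6F = 2·96, giving F = 32.
χ = V − E + F = 60 − 96 + 32 = -4.
For a closed orientable surface χ = 2 − 2g, so g = (2 − (-4))/2 = 3.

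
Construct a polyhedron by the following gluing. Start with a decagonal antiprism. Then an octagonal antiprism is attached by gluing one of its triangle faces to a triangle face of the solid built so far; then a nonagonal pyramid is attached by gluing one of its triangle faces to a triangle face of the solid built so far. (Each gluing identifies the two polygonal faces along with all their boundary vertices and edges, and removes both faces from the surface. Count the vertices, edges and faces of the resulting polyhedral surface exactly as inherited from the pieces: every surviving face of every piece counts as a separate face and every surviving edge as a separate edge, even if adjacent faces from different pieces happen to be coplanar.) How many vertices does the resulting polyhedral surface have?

A decagonal antiprism: V=20, E=40, F=22.
Attach an octagonal antiprism (V=16, E=32, F=18) along a 3-gon: merge 3 vertices and 3 edges, delete both glued faces → V=33, E=69, F=38.
Attach a nonagonal pyramid (V=10, E=18, F=10) along a 3-gon: merge 3 vertices and 3 edges, delete both glued faces → V=40, E=84, F=46.
Check: V − E + F = 40 − 84 + 46 = 2.

40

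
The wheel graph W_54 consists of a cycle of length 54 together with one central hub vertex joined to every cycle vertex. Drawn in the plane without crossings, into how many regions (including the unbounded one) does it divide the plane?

W_54 has V = 54 + 1 = 55 vertices and E = 2·54 = 108 edges.
By Euler's formula F = 2 − V + E = 2 − 55 + 108 = 55.

55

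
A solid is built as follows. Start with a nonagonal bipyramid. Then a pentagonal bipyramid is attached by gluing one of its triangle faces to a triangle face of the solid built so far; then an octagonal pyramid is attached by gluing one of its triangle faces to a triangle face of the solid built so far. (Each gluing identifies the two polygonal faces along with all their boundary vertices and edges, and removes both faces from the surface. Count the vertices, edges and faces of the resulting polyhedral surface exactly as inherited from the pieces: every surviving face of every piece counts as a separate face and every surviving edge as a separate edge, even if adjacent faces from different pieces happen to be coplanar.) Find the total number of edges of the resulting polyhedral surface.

52

A nonagonal bipyramid: V=11, E=27, F=18.
Attach a pentagonal bipyramid (V=7, E=15, F=10) along a 3-gon: merge 3 vertices and 3 edges, delete both glued faces → V=15, E=39, F=26.
Attach an octagonal pyramid (V=9, E=16, F=9) along a 3-gon: merge 3 vertices and 3 edges, delete both glued faces → V=21, E=52, F=33.
Check: V − E + F = 21 − 52 + 33 = 2.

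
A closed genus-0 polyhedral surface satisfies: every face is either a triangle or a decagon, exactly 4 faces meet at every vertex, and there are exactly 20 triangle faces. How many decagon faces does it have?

2

Let x be the number of decagons; then F = 20 + x.
Edge–face incidences: 2E = 3·20 + 10·x = 60 + 10x.
Every vertex has degree 4, so 4V = 2E.
Euler: V − E + F = 2 ⇒ (2E)/4 − E + (20 + x) = 2.
Multiply by 8: 2·(2E) − 4·(2E) + 8·(20 + x) = 16, i.e. 160 + 8x − 2·(60 + 10x) = 16.
Collecting terms: −12x + 40 = 16, so −12x = −24, so x = 2.
Then 2E = 60 + 10·2 = 80, so E = 40, V = 2E/4 = 20, F = 20 + 2 = 22.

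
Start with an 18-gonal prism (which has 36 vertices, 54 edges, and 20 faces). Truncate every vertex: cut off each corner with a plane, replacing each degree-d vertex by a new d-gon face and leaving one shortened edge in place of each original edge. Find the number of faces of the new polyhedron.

56

Truncation replaces each original edge-end by a new vertex, so V′ = 2E = 108.
Each original edge survives, and each old vertex of degree d contributes d new edges; summing degrees gives Σd = 2E, so E′ = E + 2E = 3E = 162.
Each original face survives and each original vertex becomes one new face: F′ = F + V = 56.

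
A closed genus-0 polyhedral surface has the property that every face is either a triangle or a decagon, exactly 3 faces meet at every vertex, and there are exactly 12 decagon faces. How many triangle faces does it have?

Let x be the number of triangles; then F = 12 + x.
Edge–face incidences: 2E = 10·12 + 3·x = 120 + 3x.
Every vertex has degree 3, so 3V = 2E.
Euler: V − E + F = 2 ⇒ (2E)/3 − E + (12 + x) = 2.
Multiply by 6: 2·(2E) − 3·(2E) + 6·(12 + x) = 12, i.e. 72 + 6x − (120 + 3x) = 12.
Collecting terms: 3x − 48 = 12, so 3x = 60, so x = 20.
Then 2E = 120 + 3·20 = 180, so E = 90, V = 2E/3 = 60, F = 12 + 20 = 32.

20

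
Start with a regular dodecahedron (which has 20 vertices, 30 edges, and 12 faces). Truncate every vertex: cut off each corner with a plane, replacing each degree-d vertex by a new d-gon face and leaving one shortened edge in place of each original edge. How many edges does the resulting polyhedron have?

Truncation replaces each original edge-end by a new vertex, so V′ = 2E = 60.
Each original edge survives, and each old vertex of degree d contributes d new edges; summing degrees gives Σd = 2E, so E′ = E + 2E = 3E = 90.
Each original face survives and each original vertex becomes one new face: F′ = F + V = 32.

90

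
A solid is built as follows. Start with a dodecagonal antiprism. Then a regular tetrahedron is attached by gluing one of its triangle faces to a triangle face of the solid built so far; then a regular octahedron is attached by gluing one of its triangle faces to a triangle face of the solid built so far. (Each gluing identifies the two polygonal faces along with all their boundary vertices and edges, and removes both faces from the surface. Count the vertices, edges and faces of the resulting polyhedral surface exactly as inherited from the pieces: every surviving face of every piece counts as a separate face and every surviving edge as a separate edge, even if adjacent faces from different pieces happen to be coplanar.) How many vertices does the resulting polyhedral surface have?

28

A dodecagonal antiprism: V=24, E=48, F=26.
Attach a regular tetrahedron (V=4, E=6, F=4) along a 3-gon: merge 3 vertices and 3 edges, delete both glued faces → V=25, E=51, F=28.
Attach a regular octahedron (V=6, E=12, F=8) along a 3-gon: merge 3 vertices and 3 edges, delete both glued faces → V=28, E=60, F=34.
Check: V − E + F = 28 − 60 + 34 = 2.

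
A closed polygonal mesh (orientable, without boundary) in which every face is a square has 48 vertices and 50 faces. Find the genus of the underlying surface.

2

Every face is a square, so 2E = 4·50 = 200, giving E = 100.
χ = V − E + F = 48 − 100 + 50 = -2.
For a closed orientable surface χ = 2 − 2g, so g = (2 − (-2))/2 = 2.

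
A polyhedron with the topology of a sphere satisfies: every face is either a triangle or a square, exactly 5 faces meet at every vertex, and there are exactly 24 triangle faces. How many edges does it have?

40

Let x be the number of squares; then F = 24 + x.
Edge–face incidences: 2E = 3·24 + 4·x = 72 + 4x.
Every vertex has degree 5, so 5V = 2E.
Euler: V − E + F = 2 ⇒ (2E)/5 − E + (24 + x) = 2.
Multiply by 10: 2·(2E) − 5·(2E) + 10·(24 + x) = 20, i.e. 240 + 10x − 3·(72 + 4x) = 20.
Collecting terms: −2x + 24 = 20, so −2x = −4, so x = 2.
Then 2E = 72 + 4·2 = 80, so E = 40, V = 2E/5 = 16, F = 24 + 2 = 26.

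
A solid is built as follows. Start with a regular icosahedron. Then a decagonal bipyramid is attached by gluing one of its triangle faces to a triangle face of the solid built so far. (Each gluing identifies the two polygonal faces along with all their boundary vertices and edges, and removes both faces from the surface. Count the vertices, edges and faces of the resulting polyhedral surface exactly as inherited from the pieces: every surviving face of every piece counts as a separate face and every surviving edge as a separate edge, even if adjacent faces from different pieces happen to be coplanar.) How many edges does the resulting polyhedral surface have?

A regular icosahedron: V=12, E=30, F=20.
Attach a decagonal bipyramid (V=12, E=30, F=20) along a 3-gon: merge 3 vertices and 3 edges, delete both glued faces → V=21, E=57, F=38.
Check: V − E + F = 21 − 57 + 38 = 2.

57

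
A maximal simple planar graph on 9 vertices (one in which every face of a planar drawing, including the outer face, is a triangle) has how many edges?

In a plane triangulation 3F = 2E and V − E + F = 2, so E = 3V − 6 = 3·9 − 6 = 21.

21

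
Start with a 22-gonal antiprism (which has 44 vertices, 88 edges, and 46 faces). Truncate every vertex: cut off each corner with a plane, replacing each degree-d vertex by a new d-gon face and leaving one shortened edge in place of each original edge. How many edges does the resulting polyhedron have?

Truncation replaces each original edge-end by a new vertex, so V′ = 2E = 176.
Each original edge survives, and each old vertex of degree d contributes d new edges; summing degrees gives Σd = 2E, so E′ = E + 2E = 3E = 264.
Each original face survives and each original vertex becomes one new face: F′ = F + V = 90.

264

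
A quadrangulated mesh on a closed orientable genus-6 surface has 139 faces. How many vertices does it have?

χ = 2 − 2·6 = -10, and every face is a square so 4F = 2E.
E = 4·139/2 = 278. Then V = -10 + E − F = -10 + 278 − 139 = 129.

129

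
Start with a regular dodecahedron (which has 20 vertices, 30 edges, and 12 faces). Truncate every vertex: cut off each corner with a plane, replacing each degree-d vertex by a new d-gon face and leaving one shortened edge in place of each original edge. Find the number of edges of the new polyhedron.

90

Truncation replaces each original edge-end by a new vertex, so V′ = 2E = 60.
Each original edge survives, and each old vertex of degree d contributes d new edges; summing degrees gives Σd = 2E, so E′ = E + 2E = 3E = 90.
Each original face survives and each original vertex becomes one new face: F′ = F + V = 32.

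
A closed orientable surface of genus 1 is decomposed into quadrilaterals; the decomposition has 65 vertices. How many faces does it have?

χ = 2 − 2·1 = 0, and every face is a square so 4F = 2E.
V − E + F = 0 with E = 4F/2 gives 65 − (4/2 − 1)·F = 0, so F = 65 and E = 130.

65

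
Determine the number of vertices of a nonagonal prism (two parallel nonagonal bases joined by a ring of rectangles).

18

A prism on an n-gon has two n-gon bases and n rectangular sides: V = 2·9 = 18, E = 3·9 = 27, F = 9 + 2 = 11.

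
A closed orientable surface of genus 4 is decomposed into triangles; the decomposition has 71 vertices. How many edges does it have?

χ = 2 − 2·4 = -6, and every face is a triangle so 3F = 2E.
V − E + F = -6 with E = 3F/2 gives 71 − (3/2 − 1)·F = -6, so F = 154 and E = 231.

231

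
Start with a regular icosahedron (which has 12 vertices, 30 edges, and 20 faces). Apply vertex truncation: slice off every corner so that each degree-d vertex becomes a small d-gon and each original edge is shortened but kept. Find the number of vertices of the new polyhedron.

60

Truncation replaces each original edge-end by a new vertex, so V′ = 2E = 60.
Each original edge survives, and each old vertex of degree d contributes d new edges; summing degrees gives Σd = 2E, so E′ = E + 2E = 3E = 90.
Each original face survives and each original vertex becomes one new face: F′ = F + V = 32.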